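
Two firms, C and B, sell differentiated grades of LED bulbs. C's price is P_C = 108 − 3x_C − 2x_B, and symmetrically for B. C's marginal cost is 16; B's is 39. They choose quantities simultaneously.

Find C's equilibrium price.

Firm C's profit: π = x_C(108 − 3x_C − 2x_B) − 16x_C.
∂π/∂x_C = 92 − 6x_C − 2x_B = 0 ⇒ x_C = 46/3 − (1/3)x_B.
Similarly x_B = 11.5 − (1/3)x_C.
Substituting the second reaction function into the first: x_C = 46/3 − (1/3)(11.5 − (1/3)x_C), which gives (8/9)x_C = 11.5 ⇒ x_C = 12.9375.
Then x_B = 11.5 − (1/3)·12.9375 = 7.1875.
P_C = 108 − 3·12.9375 − 2·7.1875 = 54.8125.

54.8125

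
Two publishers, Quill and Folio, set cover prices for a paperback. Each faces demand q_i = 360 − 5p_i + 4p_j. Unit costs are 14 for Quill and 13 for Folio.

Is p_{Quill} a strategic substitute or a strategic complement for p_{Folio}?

Quill's profit: π = (p_{Quill} − 14)(360 − 5p_{Quill} + 4p_{Folio}).
∂π/∂p_{Quill} = 430 − 10p_{Quill} + 4p_{Folio} = 0 ⇒ p_{Quill} = 43 + 0.4p_{Folio}.
The best-response slope dp_{Quill}/dp_{Folio} = 0.4 > 0: the reaction function is upward-sloping, so the choices are strategic complements.

strategic complements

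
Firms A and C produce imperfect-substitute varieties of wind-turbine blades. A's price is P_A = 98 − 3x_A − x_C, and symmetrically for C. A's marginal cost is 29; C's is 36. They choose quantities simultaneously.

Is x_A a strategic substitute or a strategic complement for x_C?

Firm A's profit: π = x_A(98 − 3x_A − x_C) − 29x_A.
∂π/∂x_A = 69 − 6x_A − x_C = 0 ⇒ x_A = 11.5 − (1/6)x_C.
The best-response slope dx_A/dx_C = −1/6 < 0: the reaction function is downward-sloping, so the choices are strategic substitutes.

strategic substitutes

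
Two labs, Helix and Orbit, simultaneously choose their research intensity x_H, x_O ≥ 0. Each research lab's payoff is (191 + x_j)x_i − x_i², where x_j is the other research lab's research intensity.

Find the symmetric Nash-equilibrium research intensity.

191

Helix's payoff is (191 + x_O)x_H − x_H².
∂π/∂x_H = 191 + x_O − 2x_H = 0, so x_H = 95.5 + 0.5x_O.
The game is symmetric, so in equilibrium x_O = x_H: the reaction function gives 0.5x_H = 95.5, hence x_H = 191.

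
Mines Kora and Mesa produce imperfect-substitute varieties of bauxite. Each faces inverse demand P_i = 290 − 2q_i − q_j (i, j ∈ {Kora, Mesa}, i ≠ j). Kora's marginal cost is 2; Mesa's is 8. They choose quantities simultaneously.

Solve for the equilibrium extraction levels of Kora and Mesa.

Mine Kora's profit: π = q_{Kora}(290 − 2q_{Kora} − q_{Mesa}) − 2q_{Kora}.
∂π/∂q_{Kora} = 288 − 4q_{Kora} − q_{Mesa} = 0 ⇒ q_{Kora} = 72 − 0.25q_{Mesa}.
Similarly q_{Mesa} = 70.5 − 0.25q_{Kora}.
Plugging q_{Mesa} into Kora's best response: q_{Kora} = 72 − 0.25(70.5 − 0.25q_{Kora}) ⇒ 0.9375q_{Kora} = 54.375, so q_{Kora} = 58.
Then q_{Mesa} = 70.5 − 0.25·58 = 56.

58, 56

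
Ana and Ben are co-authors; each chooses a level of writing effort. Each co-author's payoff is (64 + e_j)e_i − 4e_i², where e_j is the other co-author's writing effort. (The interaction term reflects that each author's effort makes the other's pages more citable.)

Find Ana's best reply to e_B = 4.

8.5

Ana's payoff is (64 + e_B)e_A − 4e_A².
∂π/∂e_A = 64 + e_B − 8e_A = 0, so e_A = 8 + 0.125e_B.
At e_B = 4: e_A = 8 + 0.125·4 = 8.5.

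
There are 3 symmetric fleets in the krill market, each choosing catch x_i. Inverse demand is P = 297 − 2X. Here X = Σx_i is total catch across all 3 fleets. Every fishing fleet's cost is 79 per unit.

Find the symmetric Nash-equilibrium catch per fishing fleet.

27.25

A representative fishing fleet's profit is π_i = x_i(297 − 2X) − 79x_i, with X = x_i + Σ_{j≠i} x_j.
First-order condition: 218 − 4x_i − 2Σ_{j≠i} x_j = 0.
With identical fishing fleets, set every x_j = x: then 218 − 4x − 4x = 0, i.e. x = 218/8 = 27.25.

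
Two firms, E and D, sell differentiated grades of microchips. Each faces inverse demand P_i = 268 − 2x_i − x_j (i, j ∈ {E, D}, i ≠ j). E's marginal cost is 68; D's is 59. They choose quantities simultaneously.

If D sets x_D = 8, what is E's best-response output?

48

Firm E's profit: π = x_E(268 − 2x_E − x_D) − 68x_E.
∂π/∂x_E = 200 − 4x_E − x_D = 0 ⇒ x_E = 50 − 0.25x_D.
At x_D = 8: x_E = 50 − 0.25·8 = 48.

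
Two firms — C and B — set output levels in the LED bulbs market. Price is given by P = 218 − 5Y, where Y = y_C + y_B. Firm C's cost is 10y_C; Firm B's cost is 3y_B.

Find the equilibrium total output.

28.2

Firm C's profit: π = y_C(218 − 5(y_C + y_B)) − 10y_C.
∂π/∂y_C = 208 − 10y_C − 5y_B = 0, so y_C = 20.8 − 0.5y_B.
By the same steps for B: y_B = 21.5 − 0.5y_C.
Solving the two reaction functions simultaneously: (1 − (−0.5)(−0.5))y_C = 20.8 − 0.5·21.5, so 0.75y_C = 10.05 and y_C = 13.4.
Then y_B = 21.5 − 0.5·13.4 = 14.8.
Total output: 13.4 + 14.8 = 28.2.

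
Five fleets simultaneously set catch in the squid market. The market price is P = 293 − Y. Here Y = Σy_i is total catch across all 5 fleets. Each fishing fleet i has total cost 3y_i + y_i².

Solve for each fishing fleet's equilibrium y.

A representative fishing fleet's profit is π_i = y_i(293 − Y) − 3y_i − y_i², with Y = y_i + Σ_{j≠i} y_j.
First-order condition: 290 − 4y_i − Σ_{j≠i} y_j = 0.
With identical fishing fleets, set every y_j = y: then 290 − 4y − 4y = 0, i.e. y = 290/8 = 36.25.

36.25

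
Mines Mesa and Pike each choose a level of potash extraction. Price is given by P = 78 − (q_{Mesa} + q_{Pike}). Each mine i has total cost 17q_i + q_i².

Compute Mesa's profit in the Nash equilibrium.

297.68

Mine Mesa's profit: π = q_{Mesa}(78 − (q_{Mesa} + q_{Pike})) − 17q_{Mesa} − q_{Mesa}².
∂π/∂q_{Mesa} = 61 − 4q_{Mesa} − q_{Pike} = 0, so q_{Mesa} = 15.25 − 0.25q_{Pike}.
The game is symmetric, so in equilibrium q_{Pike} = q_{Mesa}: the reaction function gives 1.25q_{Mesa} = 15.25, hence q_{Mesa} = 12.2.
Price P = 78 − 24.4 = 53.6.
Mesa's profit: (53.6 − 17)·12.2 − (12.2)² = 297.68.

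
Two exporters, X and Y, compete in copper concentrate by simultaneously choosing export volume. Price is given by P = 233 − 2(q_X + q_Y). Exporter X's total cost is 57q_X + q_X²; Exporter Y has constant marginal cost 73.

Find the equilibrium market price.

Exporter X's profit: π = q_X(233 − 2(q_X + q_Y)) − 57q_X − q_X².
∂π/∂q_X = 176 − 6q_X − 2q_Y = 0, so q_X = 88/3 − (1/3)q_Y.
For Y: ∂π/∂q_Y = 160 − 4q_Y − 2q_X = 0 ⇒ q_Y = 40 − 0.5q_X.
Substituting the second reaction function into the first: q_X = 88/3 − (1/3)(40 − 0.5q_X), which gives (5/6)q_X = 16 ⇒ q_X = 19.2.
Then q_Y = 40 − 0.5·19.2 = 30.4.
Equilibrium price: P = 233 − 2·49.6 = 133.8.

133.8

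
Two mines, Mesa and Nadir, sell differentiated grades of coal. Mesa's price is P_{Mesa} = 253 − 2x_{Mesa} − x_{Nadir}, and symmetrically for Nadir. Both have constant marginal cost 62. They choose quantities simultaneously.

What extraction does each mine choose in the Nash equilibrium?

Mine Mesa's profit: π = x_{Mesa}(253 − 2x_{Mesa} − x_{Nadir}) − 62x_{Mesa}.
∂π/∂x_{Mesa} = 191 − 4x_{Mesa} − x_{Nadir} = 0 ⇒ x_{Mesa} = 47.75 − 0.25x_{Nadir}.
The game is symmetric, so in equilibrium x_{Nadir} = x_{Mesa}: the reaction function gives 1.25x_{Mesa} = 47.75, hence x_{Mesa} = 38.2.

38.2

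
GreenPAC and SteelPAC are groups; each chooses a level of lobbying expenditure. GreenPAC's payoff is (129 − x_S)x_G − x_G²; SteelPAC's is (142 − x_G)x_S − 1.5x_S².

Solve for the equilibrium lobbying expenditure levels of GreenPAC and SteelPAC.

Expanding GreenPAC's payoff: 129x_G − x_Sx_G − x_G².
∂π/∂x_G = 129 − x_S − 2x_G = 0, so x_G = 64.5 − 0.5x_S.
Likewise for SteelPAC: x_S = 142/3 − (1/3)x_G.
Plugging x_S into GreenPAC's best response: x_G = 64.5 − 0.5(142/3 − (1/3)x_G) ⇒ (5/6)x_G = 245/6, so x_G = 49.
Then x_S = 142/3 − (1/3)·49 = 31.

49, 31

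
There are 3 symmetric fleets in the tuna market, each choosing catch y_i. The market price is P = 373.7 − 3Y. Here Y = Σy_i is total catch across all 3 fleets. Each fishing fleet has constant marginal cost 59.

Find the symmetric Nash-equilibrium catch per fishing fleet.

26.225

A representative fishing fleet's profit is π_i = y_i(373.7 − 3Y) − 59y_i, with Y = y_i + Σ_{j≠i} y_j.
First-order condition: 314.7 − 6y_i − 3Σ_{j≠i} y_j = 0.
In a symmetric equilibrium every fishing fleet chooses the same y, so Σ_{j≠i} y_j = 2y. The condition becomes 314.7 − 12y = 0, giving y = 314.7/12 = 26.225.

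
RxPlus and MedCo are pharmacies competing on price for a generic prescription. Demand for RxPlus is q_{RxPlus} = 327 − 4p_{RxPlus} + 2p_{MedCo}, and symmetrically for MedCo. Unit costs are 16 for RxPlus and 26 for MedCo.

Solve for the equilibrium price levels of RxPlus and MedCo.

66.5, 70.5

RxPlus's profit: π = (p_{RxPlus} − 16)(327 − 4p_{RxPlus} + 2p_{MedCo}).
∂π/∂p_{RxPlus} = 391 − 8p_{RxPlus} + 2p_{MedCo} = 0 ⇒ p_{RxPlus} = 48.875 + 0.25p_{MedCo}.
Similarly p_{MedCo} = 53.875 + 0.25p_{RxPlus}.
Solving the two reaction functions simultaneously: (1 − (0.25)(0.25))p_{RxPlus} = 48.875 + 0.25·53.875, so 0.9375p_{RxPlus} = 1995/32 and p_{RxPlus} = 66.5.
Then p_{MedCo} = 53.875 + 0.25·66.5 = 70.5.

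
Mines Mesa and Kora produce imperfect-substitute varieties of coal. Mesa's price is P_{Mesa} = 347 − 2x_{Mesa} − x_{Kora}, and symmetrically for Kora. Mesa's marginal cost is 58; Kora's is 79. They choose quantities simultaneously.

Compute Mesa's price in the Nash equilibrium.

Mine Mesa's profit: π = x_{Mesa}(347 − 2x_{Mesa} − x_{Kora}) − 58x_{Mesa}.
∂π/∂x_{Mesa} = 289 − 4x_{Mesa} − x_{Kora} = 0 ⇒ x_{Mesa} = 72.25 − 0.25x_{Kora}.
Similarly x_{Kora} = 67 − 0.25x_{Mesa}.
Substituting the second reaction function into the first: x_{Mesa} = 72.25 − 0.25(67 − 0.25x_{Mesa}), which gives 0.9375x_{Mesa} = 55.5 ⇒ x_{Mesa} = 59.2.
Then x_{Kora} = 67 − 0.25·59.2 = 52.2.
P_{Mesa} = 347 − 2·59.2 − 52.2 = 176.4.

176.4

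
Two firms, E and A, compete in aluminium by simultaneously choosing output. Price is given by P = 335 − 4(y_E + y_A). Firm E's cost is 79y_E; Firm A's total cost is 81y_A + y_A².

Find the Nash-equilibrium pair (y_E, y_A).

Firm E's profit: π = y_E(335 − 4(y_E + y_A)) − 79y_E.
∂π/∂y_E = 256 − 8y_E − 4y_A = 0, so y_E = 32 − 0.5y_A.
For A: ∂π/∂y_A = 254 − 10y_A − 4y_E = 0 ⇒ y_A = 25.4 − 0.4y_E.
Plugging y_A into E's best response: y_E = 32 − 0.5(25.4 − 0.4y_E) ⇒ 0.8y_E = 19.3, so y_E = 24.125.
Then y_A = 25.4 − 0.4·24.125 = 15.75.

24.125, 15.75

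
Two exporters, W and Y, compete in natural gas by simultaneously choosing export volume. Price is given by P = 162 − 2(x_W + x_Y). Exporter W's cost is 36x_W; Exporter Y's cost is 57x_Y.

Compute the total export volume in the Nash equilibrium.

Exporter W's profit: π = x_W(162 − 2(x_W + x_Y)) − 36x_W.
∂π/∂x_W = 126 − 4x_W − 2x_Y = 0, so x_W = 31.5 − 0.5x_Y.
By the same steps for Y: x_Y = 26.25 − 0.5x_W.
Plugging x_Y into W's best response: x_W = 31.5 − 0.5(26.25 − 0.5x_W) ⇒ 0.75x_W = 18.375, so x_W = 24.5.
Then x_Y = 26.25 − 0.5·24.5 = 14.
Total export volume: 24.5 + 14 = 38.5.

38.5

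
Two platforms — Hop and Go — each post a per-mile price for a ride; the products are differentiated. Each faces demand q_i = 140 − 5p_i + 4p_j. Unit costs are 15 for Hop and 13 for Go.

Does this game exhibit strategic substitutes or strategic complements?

strategic complements

Hop's profit: π = (p_{Hop} − 15)(140 − 5p_{Hop} + 4p_{Go}).
∂π/∂p_{Hop} = 215 − 10p_{Hop} + 4p_{Go} = 0 ⇒ p_{Hop} = 21.5 + 0.4p_{Go}.
The best-response slope dp_{Hop}/dp_{Go} = 0.4 > 0: the reaction function is upward-sloping, so the choices are strategic complements.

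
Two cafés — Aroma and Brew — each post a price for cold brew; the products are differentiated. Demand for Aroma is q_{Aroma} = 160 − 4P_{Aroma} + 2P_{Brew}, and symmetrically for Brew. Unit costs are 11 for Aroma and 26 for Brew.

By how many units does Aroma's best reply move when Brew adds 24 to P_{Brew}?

Aroma's profit: π = (P_{Aroma} − 11)(160 − 4P_{Aroma} + 2P_{Brew}).
∂π/∂P_{Aroma} = 204 − 8P_{Aroma} + 2P_{Brew} = 0 ⇒ P_{Aroma} = 25.5 + 0.25P_{Brew}.
The reaction-function slope is 0.25, so a 24-unit rise in P_{Brew} moves P_{Aroma} by 0.25 × 24 = 6. Aroma's best response rises — the actions are strategic complements.

6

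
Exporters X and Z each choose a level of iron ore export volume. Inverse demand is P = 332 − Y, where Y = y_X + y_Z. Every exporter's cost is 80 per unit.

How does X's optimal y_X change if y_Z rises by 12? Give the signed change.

Exporter X's profit: π = y_X(332 − (y_X + y_Z)) − 80y_X.
∂π/∂y_X = 252 − 2y_X − y_Z = 0, so y_X = 126 − 0.5y_Z.
The reaction-function slope is −0.5, so a 12-unit rise in y_Z moves y_X by −0.5 × 12 = −6. X's best response falls — the actions are strategic substitutes.

-6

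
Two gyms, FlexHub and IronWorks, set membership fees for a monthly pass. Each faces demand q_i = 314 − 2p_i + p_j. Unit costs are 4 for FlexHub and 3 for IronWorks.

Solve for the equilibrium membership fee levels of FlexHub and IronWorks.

FlexHub's profit: π = (p_{FlexHub} − 4)(314 − 2p_{FlexHub} + p_{IronWorks}).
∂π/∂p_{FlexHub} = 322 − 4p_{FlexHub} + p_{IronWorks} = 0 ⇒ p_{FlexHub} = 80.5 + 0.25p_{IronWorks}.
Similarly p_{IronWorks} = 80 + 0.25p_{FlexHub}.
Substituting the second reaction function into the first: p_{FlexHub} = 80.5 + 0.25(80 + 0.25p_{FlexHub}), which gives 0.9375p_{FlexHub} = 100.5 ⇒ p_{FlexHub} = 107.2.
Then p_{IronWorks} = 80 + 0.25·107.2 = 106.8.

107.2, 106.8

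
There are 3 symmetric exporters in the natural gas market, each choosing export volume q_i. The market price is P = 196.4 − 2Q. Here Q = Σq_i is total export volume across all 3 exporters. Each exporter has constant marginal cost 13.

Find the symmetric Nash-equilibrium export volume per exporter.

22.925

A representative exporter's profit is π_i = q_i(196.4 − 2Q) − 13q_i, with Q = q_i + Σ_{j≠i} q_j.
First-order condition: 183.4 − 4q_i − 2Σ_{j≠i} q_j = 0.
In a symmetric equilibrium every exporter chooses the same q, so Σ_{j≠i} q_j = 2q. The condition becomes 183.4 − 8q = 0, giving q = 183.4/8 = 22.925.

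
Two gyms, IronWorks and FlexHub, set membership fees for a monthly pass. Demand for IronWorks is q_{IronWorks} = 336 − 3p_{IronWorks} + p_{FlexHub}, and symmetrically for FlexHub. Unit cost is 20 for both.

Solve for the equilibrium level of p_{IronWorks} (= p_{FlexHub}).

79.2

IronWorks's profit: π = (p_{IronWorks} − 20)(336 − 3p_{IronWorks} + p_{FlexHub}).
∂π/∂p_{IronWorks} = 396 − 6p_{IronWorks} + p_{FlexHub} = 0 ⇒ p_{IronWorks} = 66 + (1/6)p_{FlexHub}.
Setting p_{IronWorks} = p_{FlexHub} in the reaction function: p_{IronWorks} = 66 + (1/6)p_{IronWorks}, so p_{IronWorks} = 66 / (5/6) = 79.2.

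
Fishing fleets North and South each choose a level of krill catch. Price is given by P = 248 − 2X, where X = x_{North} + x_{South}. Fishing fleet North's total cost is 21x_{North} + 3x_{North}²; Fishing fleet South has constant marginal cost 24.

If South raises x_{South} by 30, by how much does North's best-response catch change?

-6

Fishing fleet North's profit: π = x_{North}(248 − 2(x_{North} + x_{South})) − 21x_{North} − 3x_{North}².
∂π/∂x_{North} = 227 − 10x_{North} − 2x_{South} = 0, so x_{North} = 22.7 − 0.2x_{South}.
The reaction-function slope is −0.2, so a 30-unit rise in x_{South} moves x_{North} by −0.2 × 30 = −6. North's best response falls — the actions are strategic substitutes.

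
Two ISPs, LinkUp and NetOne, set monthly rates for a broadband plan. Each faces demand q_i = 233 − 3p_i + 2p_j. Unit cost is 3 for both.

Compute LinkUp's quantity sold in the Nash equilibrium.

LinkUp's profit: π = (p_{LinkUp} − 3)(233 − 3p_{LinkUp} + 2p_{NetOne}).
∂π/∂p_{LinkUp} = 242 − 6p_{LinkUp} + 2p_{NetOne} = 0 ⇒ p_{LinkUp} = 121/3 + (1/3)p_{NetOne}.
Setting p_{LinkUp} = p_{NetOne} in the reaction function: p_{LinkUp} = 121/3 + (1/3)p_{LinkUp}, so p_{LinkUp} = (121/3) / (2/3) = 60.5.
q_{LinkUp} = 233 − 3·60.5 + 2·60.5 = 172.5.

172.5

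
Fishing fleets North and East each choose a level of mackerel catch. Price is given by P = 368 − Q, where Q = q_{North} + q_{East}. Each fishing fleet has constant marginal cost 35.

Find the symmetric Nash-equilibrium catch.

111

Fishing fleet North's profit: π = q_{North}(368 − (q_{North} + q_{East})) − 35q_{North}.
∂π/∂q_{North} = 333 − 2q_{North} − q_{East} = 0, so q_{North} = 166.5 − 0.5q_{East}.
By symmetry q_{East} = q_{North}; substituting into the reaction function, 1.5q_{North} = 166.5 and q_{North} = 111.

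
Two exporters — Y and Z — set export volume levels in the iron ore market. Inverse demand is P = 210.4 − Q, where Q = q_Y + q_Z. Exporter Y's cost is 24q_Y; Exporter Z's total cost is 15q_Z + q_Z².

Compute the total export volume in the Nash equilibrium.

Exporter Y's profit: π = q_Y(210.4 − (q_Y + q_Z)) − 24q_Y.
∂π/∂q_Y = 186.4 − 2q_Y − q_Z = 0, so q_Y = 93.2 − 0.5q_Z.
For Z: ∂π/∂q_Z = 195.4 − 4q_Z − q_Y = 0 ⇒ q_Z = 48.85 − 0.25q_Y.
Plugging q_Z into Y's best response: q_Y = 93.2 − 0.5(48.85 − 0.25q_Y) ⇒ 0.875q_Y = 68.775, so q_Y = 78.6.
Then q_Z = 48.85 − 0.25·78.6 = 29.2.
Total export volume: 78.6 + 29.2 = 107.8.

107.8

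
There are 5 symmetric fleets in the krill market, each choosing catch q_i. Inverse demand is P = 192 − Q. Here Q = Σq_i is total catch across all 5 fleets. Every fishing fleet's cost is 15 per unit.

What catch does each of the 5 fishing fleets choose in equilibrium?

29.5

A representative fishing fleet's profit is π_i = q_i(192 − Q) − 15q_i, with Q = q_i + Σ_{j≠i} q_j.
First-order condition: 177 − 2q_i − Σ_{j≠i} q_j = 0.
In a symmetric equilibrium every fishing fleet chooses the same q, so Σ_{j≠i} q_j = 4q. The condition becomes 177 − 6q = 0, giving q = 177/6 = 29.5.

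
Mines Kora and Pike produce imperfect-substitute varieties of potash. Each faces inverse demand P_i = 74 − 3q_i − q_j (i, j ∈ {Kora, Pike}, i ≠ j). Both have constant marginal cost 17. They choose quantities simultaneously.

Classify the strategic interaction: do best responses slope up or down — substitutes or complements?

Mine Kora's profit: π = q_{Kora}(74 − 3q_{Kora} − q_{Pike}) − 17q_{Kora}.
∂π/∂q_{Kora} = 57 − 6q_{Kora} − q_{Pike} = 0 ⇒ q_{Kora} = 9.5 − (1/6)q_{Pike}.
The best-response slope dq_{Kora}/dq_{Pike} = −1/6 < 0: the reaction function is downward-sloping, so the choices are strategic substitutes.

strategic substitutes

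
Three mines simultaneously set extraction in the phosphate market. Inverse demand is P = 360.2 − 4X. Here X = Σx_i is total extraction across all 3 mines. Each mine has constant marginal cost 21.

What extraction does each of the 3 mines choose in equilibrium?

A representative mine's profit is π_i = x_i(360.2 − 4X) − 21x_i, with X = x_i + Σ_{j≠i} x_j.
First-order condition: 339.2 − 8x_i − 4Σ_{j≠i} x_j = 0.
With identical mines, set every x_j = x: then 339.2 − 8x − 8x = 0, i.e. x = 339.2/16 = 21.2.

21.2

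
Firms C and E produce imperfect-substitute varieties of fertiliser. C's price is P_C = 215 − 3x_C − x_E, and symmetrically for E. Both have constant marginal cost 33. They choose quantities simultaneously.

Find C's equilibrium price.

Firm C's profit: π = x_C(215 − 3x_C − x_E) − 33x_C.
∂π/∂x_C = 182 − 6x_C − x_E = 0 ⇒ x_C = 91/3 − (1/6)x_E.
Setting x_C = x_E in the reaction function: x_C = 91/3 − (1/6)x_C, so x_C = (91/3) / (7/6) = 26.
P_C = 215 − 3·26 − 26 = 111.

111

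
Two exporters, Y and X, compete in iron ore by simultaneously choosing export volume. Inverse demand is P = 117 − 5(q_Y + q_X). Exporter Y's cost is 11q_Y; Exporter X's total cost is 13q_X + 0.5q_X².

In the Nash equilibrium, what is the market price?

49

Exporter Y's profit: π = q_Y(117 − 5(q_Y + q_X)) − 11q_Y.
∂π/∂q_Y = 106 − 10q_Y − 5q_X = 0, so q_Y = 10.6 − 0.5q_X.
For X: ∂π/∂q_X = 104 − 11q_X − 5q_Y = 0 ⇒ q_X = 104/11 − (5/11)q_Y.
Substituting the second reaction function into the first: q_Y = 10.6 − 0.5(104/11 − (5/11)q_Y), which gives (17/22)q_Y = 323/55 ⇒ q_Y = 7.6.
Then q_X = 104/11 − (5/11)·7.6 = 6.
Equilibrium price: P = 117 − 5·13.6 = 49.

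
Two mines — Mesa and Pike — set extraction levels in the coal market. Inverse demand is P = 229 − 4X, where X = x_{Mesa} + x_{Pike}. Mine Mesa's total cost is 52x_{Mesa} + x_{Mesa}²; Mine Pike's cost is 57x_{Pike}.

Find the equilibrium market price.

Mine Mesa's profit: π = x_{Mesa}(229 − 4(x_{Mesa} + x_{Pike})) − 52x_{Mesa} − x_{Mesa}².
∂π/∂x_{Mesa} = 177 − 10x_{Mesa} − 4x_{Pike} = 0, so x_{Mesa} = 17.7 − 0.4x_{Pike}.
For Pike: ∂π/∂x_{Pike} = 172 − 8x_{Pike} − 4x_{Mesa} = 0 ⇒ x_{Pike} = 21.5 − 0.5x_{Mesa}.
Substituting the second reaction function into the first: x_{Mesa} = 17.7 − 0.4(21.5 − 0.5x_{Mesa}), which gives 0.8x_{Mesa} = 9.1 ⇒ x_{Mesa} = 11.375.
Then x_{Pike} = 21.5 − 0.5·11.375 = 15.8125.
Equilibrium price: P = 229 − 4·27.1875 = 120.25.

120.25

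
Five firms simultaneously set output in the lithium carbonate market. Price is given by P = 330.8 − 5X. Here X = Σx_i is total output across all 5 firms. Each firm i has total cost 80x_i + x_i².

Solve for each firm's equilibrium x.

7.8375

A representative firm's profit is π_i = x_i(330.8 − 5X) − 80x_i − x_i², with X = x_i + Σ_{j≠i} x_j.
First-order condition: 250.8 − 12x_i − 5Σ_{j≠i} x_j = 0.
Imposing symmetry (x_j = x for all j) turns Σ_{j≠i} x_j into 4x, so 250.8 = 32x and x = 7.8375.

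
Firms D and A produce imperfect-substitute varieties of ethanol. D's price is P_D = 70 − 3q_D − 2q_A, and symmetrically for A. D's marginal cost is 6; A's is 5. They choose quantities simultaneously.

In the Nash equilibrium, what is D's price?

Firm D's profit: π = q_D(70 − 3q_D − 2q_A) − 6q_D.
∂π/∂q_D = 64 − 6q_D − 2q_A = 0 ⇒ q_D = 32/3 − (1/3)q_A.
Similarly q_A = 65/6 − (1/3)q_D.
Plugging q_A into D's best response: q_D = 32/3 − (1/3)(65/6 − (1/3)q_D) ⇒ (8/9)q_D = 127/18, so q_D = 7.9375.
Then q_A = 65/6 − (1/3)·7.9375 = 8.1875.
P_D = 70 − 3·7.9375 − 2·8.1875 = 29.8125.

29.8125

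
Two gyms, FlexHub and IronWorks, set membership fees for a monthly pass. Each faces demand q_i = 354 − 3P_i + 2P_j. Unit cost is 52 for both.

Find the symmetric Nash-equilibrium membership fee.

127.5

FlexHub's profit: π = (P_{FlexHub} − 52)(354 − 3P_{FlexHub} + 2P_{IronWorks}).
∂π/∂P_{FlexHub} = 510 − 6P_{FlexHub} + 2P_{IronWorks} = 0 ⇒ P_{FlexHub} = 85 + (1/3)P_{IronWorks}.
By symmetry P_{IronWorks} = P_{FlexHub}; substituting into the reaction function, (2/3)P_{FlexHub} = 85 and P_{FlexHub} = 127.5.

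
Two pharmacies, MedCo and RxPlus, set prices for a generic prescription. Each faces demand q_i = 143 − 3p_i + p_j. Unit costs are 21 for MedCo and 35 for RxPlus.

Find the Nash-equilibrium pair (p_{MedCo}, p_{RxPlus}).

MedCo's profit: π = (p_{MedCo} − 21)(143 − 3p_{MedCo} + p_{RxPlus}).
∂π/∂p_{MedCo} = 206 − 6p_{MedCo} + p_{RxPlus} = 0 ⇒ p_{MedCo} = 103/3 + (1/6)p_{RxPlus}.
Similarly p_{RxPlus} = 124/3 + (1/6)p_{MedCo}.
Solving the two reaction functions simultaneously: (1 − (1/6)(1/6))p_{MedCo} = 103/3 + (1/6)·(124/3), so (35/36)p_{MedCo} = 371/9 and p_{MedCo} = 42.4.
Then p_{RxPlus} = 124/3 + (1/6)·42.4 = 48.4.

42.4, 48.4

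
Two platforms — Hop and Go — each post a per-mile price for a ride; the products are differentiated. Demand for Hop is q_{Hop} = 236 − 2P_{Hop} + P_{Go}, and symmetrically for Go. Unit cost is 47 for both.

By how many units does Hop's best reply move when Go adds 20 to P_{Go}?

Hop's profit: π = (P_{Hop} − 47)(236 − 2P_{Hop} + P_{Go}).
∂π/∂P_{Hop} = 330 − 4P_{Hop} + P_{Go} = 0 ⇒ P_{Hop} = 82.5 + 0.25P_{Go}.
The reaction-function slope is 0.25, so a 20-unit rise in P_{Go} moves P_{Hop} by 0.25 × 20 = 5. Hop's best response rises — the actions are strategic complements.

5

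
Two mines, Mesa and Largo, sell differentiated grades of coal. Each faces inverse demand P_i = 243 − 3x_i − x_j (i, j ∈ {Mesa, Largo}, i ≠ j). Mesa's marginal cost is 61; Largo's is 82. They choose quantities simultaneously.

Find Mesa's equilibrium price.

Mine Mesa's profit: π = x_{Mesa}(243 − 3x_{Mesa} − x_{Largo}) − 61x_{Mesa}.
∂π/∂x_{Mesa} = 182 − 6x_{Mesa} − x_{Largo} = 0 ⇒ x_{Mesa} = 91/3 − (1/6)x_{Largo}.
Similarly x_{Largo} = 161/6 − (1/6)x_{Mesa}.
Plugging x_{Largo} into Mesa's best response: x_{Mesa} = 91/3 − (1/6)(161/6 − (1/6)x_{Mesa}) ⇒ (35/36)x_{Mesa} = 931/36, so x_{Mesa} = 26.6.
Then x_{Largo} = 161/6 − (1/6)·26.6 = 22.4.
P_{Mesa} = 243 − 3·26.6 − 22.4 = 140.8.

140.8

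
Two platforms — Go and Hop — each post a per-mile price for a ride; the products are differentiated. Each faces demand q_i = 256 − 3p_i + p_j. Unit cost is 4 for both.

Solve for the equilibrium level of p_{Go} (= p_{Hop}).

Go's profit: π = (p_{Go} − 4)(256 − 3p_{Go} + p_{Hop}).
∂π/∂p_{Go} = 268 − 6p_{Go} + p_{Hop} = 0 ⇒ p_{Go} = 134/3 + (1/6)p_{Hop}.
By symmetry p_{Hop} = p_{Go}; substituting into the reaction function, (5/6)p_{Go} = 134/3 and p_{Go} = 53.6.

53.6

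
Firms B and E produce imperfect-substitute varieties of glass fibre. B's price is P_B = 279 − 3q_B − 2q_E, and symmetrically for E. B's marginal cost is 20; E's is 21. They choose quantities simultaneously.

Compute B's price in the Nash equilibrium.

Firm B's profit: π = q_B(279 − 3q_B − 2q_E) − 20q_B.
∂π/∂q_B = 259 − 6q_B − 2q_E = 0 ⇒ q_B = 259/6 − (1/3)q_E.
Similarly q_E = 43 − (1/3)q_B.
Plugging q_E into B's best response: q_B = 259/6 − (1/3)(43 − (1/3)q_B) ⇒ (8/9)q_B = 173/6, so q_B = 32.4375.
Then q_E = 43 − (1/3)·32.4375 = 32.1875.
P_B = 279 − 3·32.4375 − 2·32.1875 = 117.3125.

117.3125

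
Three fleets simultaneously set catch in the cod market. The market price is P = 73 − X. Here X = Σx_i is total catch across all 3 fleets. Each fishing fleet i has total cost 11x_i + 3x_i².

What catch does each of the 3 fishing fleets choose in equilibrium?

6.2

A representative fishing fleet's profit is π_i = x_i(73 − X) − 11x_i − 3x_i², with X = x_i + Σ_{j≠i} x_j.
First-order condition: 62 − 8x_i − Σ_{j≠i} x_j = 0.
With identical fishing fleets, set every x_j = x: then 62 − 8x − 2x = 0, i.e. x = 62/10 = 6.2.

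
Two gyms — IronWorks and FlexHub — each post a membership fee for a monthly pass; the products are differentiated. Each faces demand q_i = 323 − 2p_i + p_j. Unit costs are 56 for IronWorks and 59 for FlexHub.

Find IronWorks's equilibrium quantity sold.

178.8

IronWorks's profit: π = (p_{IronWorks} − 56)(323 − 2p_{IronWorks} + p_{FlexHub}).
∂π/∂p_{IronWorks} = 435 − 4p_{IronWorks} + p_{FlexHub} = 0 ⇒ p_{IronWorks} = 108.75 + 0.25p_{FlexHub}.
Similarly p_{FlexHub} = 110.25 + 0.25p_{IronWorks}.
Substituting the second reaction function into the first: p_{IronWorks} = 108.75 + 0.25(110.25 + 0.25p_{IronWorks}), which gives 0.9375p_{IronWorks} = 136.3125 ⇒ p_{IronWorks} = 145.4.
Then p_{FlexHub} = 110.25 + 0.25·145.4 = 146.6.
q_{IronWorks} = 323 − 2·145.4 + 146.6 = 178.8.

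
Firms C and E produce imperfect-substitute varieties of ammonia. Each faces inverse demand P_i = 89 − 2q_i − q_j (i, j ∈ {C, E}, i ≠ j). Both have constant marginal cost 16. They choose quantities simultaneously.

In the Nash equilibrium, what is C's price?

Firm C's profit: π = q_C(89 − 2q_C − q_E) − 16q_C.
∂π/∂q_C = 73 − 4q_C − q_E = 0 ⇒ q_C = 18.25 − 0.25q_E.
By symmetry q_E = q_C; substituting into the reaction function, 1.25q_C = 18.25 and q_C = 14.6.
P_C = 89 − 2·14.6 − 14.6 = 45.2.

45.2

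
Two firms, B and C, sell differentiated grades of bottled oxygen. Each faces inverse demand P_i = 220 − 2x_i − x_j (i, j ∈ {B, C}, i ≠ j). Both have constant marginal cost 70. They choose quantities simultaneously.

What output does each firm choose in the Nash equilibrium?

30

Firm B's profit: π = x_B(220 − 2x_B − x_C) − 70x_B.
∂π/∂x_B = 150 − 4x_B − x_C = 0 ⇒ x_B = 37.5 − 0.25x_C.
The game is symmetric, so in equilibrium x_C = x_B: the reaction function gives 1.25x_B = 37.5, hence x_B = 30.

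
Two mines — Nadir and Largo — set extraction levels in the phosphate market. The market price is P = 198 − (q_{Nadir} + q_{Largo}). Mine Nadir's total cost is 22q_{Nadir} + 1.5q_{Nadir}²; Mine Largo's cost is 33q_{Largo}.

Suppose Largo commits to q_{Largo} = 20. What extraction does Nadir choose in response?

Mine Nadir's profit: π = q_{Nadir}(198 − (q_{Nadir} + q_{Largo})) − 22q_{Nadir} − 1.5q_{Nadir}².
∂π/∂q_{Nadir} = 176 − 5q_{Nadir} − q_{Largo} = 0, so q_{Nadir} = 35.2 − 0.2q_{Largo}.
At q_{Largo} = 20: q_{Nadir} = 35.2 − 0.2·20 = 31.2.

31.2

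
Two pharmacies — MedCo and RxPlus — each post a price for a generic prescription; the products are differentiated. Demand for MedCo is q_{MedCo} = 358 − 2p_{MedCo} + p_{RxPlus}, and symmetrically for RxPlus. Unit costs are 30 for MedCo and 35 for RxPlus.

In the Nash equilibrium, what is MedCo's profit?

MedCo's profit: π = (p_{MedCo} − 30)(358 − 2p_{MedCo} + p_{RxPlus}).
∂π/∂p_{MedCo} = 418 − 4p_{MedCo} + p_{RxPlus} = 0 ⇒ p_{MedCo} = 104.5 + 0.25p_{RxPlus}.
Similarly p_{RxPlus} = 107 + 0.25p_{MedCo}.
Solving the two reaction functions simultaneously: (1 − (0.25)(0.25))p_{MedCo} = 104.5 + 0.25·107, so 0.9375p_{MedCo} = 131.25 and p_{MedCo} = 140.
Then p_{RxPlus} = 107 + 0.25·140 = 142.
q_{MedCo} = 358 − 2·140 + 142 = 220.
Profit = (140 − 30)·220 = 24200.

24200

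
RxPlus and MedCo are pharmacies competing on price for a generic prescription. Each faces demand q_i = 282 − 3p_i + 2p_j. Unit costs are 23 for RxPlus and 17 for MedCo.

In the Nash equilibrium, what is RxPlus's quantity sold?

RxPlus's profit: π = (p_{RxPlus} − 23)(282 − 3p_{RxPlus} + 2p_{MedCo}).
∂π/∂p_{RxPlus} = 351 − 6p_{RxPlus} + 2p_{MedCo} = 0 ⇒ p_{RxPlus} = 58.5 + (1/3)p_{MedCo}.
Similarly p_{MedCo} = 55.5 + (1/3)p_{RxPlus}.
Substituting the second reaction function into the first: p_{RxPlus} = 58.5 + (1/3)(55.5 + (1/3)p_{RxPlus}), which gives (8/9)p_{RxPlus} = 77 ⇒ p_{RxPlus} = 86.625.
Then p_{MedCo} = 55.5 + (1/3)·86.625 = 84.375.
q_{RxPlus} = 282 − 3·86.625 + 2·84.375 = 190.875.

190.875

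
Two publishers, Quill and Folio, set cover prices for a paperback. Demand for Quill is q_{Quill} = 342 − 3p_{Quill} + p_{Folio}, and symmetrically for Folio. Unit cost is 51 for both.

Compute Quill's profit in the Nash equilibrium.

Quill's profit: π = (p_{Quill} − 51)(342 − 3p_{Quill} + p_{Folio}).
∂π/∂p_{Quill} = 495 − 6p_{Quill} + p_{Folio} = 0 ⇒ p_{Quill} = 82.5 + (1/6)p_{Folio}.
Setting p_{Quill} = p_{Folio} in the reaction function: p_{Quill} = 82.5 + (1/6)p_{Quill}, so p_{Quill} = 82.5 / (5/6) = 99.
q_{Quill} = 342 − 3·99 + 99 = 144.
Profit = (99 − 51)·144 = 6912.

6912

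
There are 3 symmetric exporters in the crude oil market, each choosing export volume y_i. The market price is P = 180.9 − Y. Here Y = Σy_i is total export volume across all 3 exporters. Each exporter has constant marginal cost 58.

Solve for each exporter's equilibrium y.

A representative exporter's profit is π_i = y_i(180.9 − Y) − 58y_i, with Y = y_i + Σ_{j≠i} y_j.
First-order condition: 122.9 − 2y_i − Σ_{j≠i} y_j = 0.
Imposing symmetry (y_j = y for all j) turns Σ_{j≠i} y_j into 2y, so 122.9 = 4y and y = 30.725.

30.725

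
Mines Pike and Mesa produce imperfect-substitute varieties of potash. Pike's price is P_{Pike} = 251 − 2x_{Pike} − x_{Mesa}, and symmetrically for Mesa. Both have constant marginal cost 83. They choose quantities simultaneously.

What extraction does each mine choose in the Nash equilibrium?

Mine Pike's profit: π = x_{Pike}(251 − 2x_{Pike} − x_{Mesa}) − 83x_{Pike}.
∂π/∂x_{Pike} = 168 − 4x_{Pike} − x_{Mesa} = 0 ⇒ x_{Pike} = 42 − 0.25x_{Mesa}.
By symmetry x_{Mesa} = x_{Pike}; substituting into the reaction function, 1.25x_{Pike} = 42 and x_{Pike} = 33.6.

33.6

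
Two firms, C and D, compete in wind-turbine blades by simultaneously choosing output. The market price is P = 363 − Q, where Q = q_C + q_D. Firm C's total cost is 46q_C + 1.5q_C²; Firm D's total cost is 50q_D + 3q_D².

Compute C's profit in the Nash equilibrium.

Firm C's profit: π = q_C(363 − (q_C + q_D)) − 46q_C − 1.5q_C².
∂π/∂q_C = 317 − 5q_C − q_D = 0, so q_C = 63.4 − 0.2q_D.
For D: ∂π/∂q_D = 313 − 8q_D − q_C = 0 ⇒ q_D = 39.125 − 0.125q_C.
Solving the two reaction functions simultaneously: (1 − (−0.2)(−0.125))q_C = 63.4 − 0.2·39.125, so 0.975q_C = 55.575 and q_C = 57.
Then q_D = 39.125 − 0.125·57 = 32.
Price P = 363 − 89 = 274.
C's profit: (274 − 46)·57 − 1.5(57)² = 8122.5.

8122.5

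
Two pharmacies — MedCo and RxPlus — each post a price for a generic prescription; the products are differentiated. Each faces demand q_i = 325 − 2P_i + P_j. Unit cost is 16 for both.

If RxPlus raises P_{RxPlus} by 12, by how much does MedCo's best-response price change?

3

MedCo's profit: π = (P_{MedCo} − 16)(325 − 2P_{MedCo} + P_{RxPlus}).
∂π/∂P_{MedCo} = 357 − 4P_{MedCo} + P_{RxPlus} = 0 ⇒ P_{MedCo} = 89.25 + 0.25P_{RxPlus}.
The reaction-function slope is 0.25, so a 12-unit rise in P_{RxPlus} moves P_{MedCo} by 0.25 × 12 = 3. MedCo's best response rises — the actions are strategic complements.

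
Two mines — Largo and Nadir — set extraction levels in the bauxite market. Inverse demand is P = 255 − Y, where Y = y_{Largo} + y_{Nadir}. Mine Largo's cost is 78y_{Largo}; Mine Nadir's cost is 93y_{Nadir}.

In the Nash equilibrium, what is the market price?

Mine Largo's profit: π = y_{Largo}(255 − (y_{Largo} + y_{Nadir})) − 78y_{Largo}.
∂π/∂y_{Largo} = 177 − 2y_{Largo} − y_{Nadir} = 0, so y_{Largo} = 88.5 − 0.5y_{Nadir}.
By the same steps for Nadir: y_{Nadir} = 81 − 0.5y_{Largo}.
Solving the two reaction functions simultaneously: (1 − (−0.5)(−0.5))y_{Largo} = 88.5 − 0.5·81, so 0.75y_{Largo} = 48 and y_{Largo} = 64.
Then y_{Nadir} = 81 − 0.5·64 = 49.
Equilibrium price: P = 255 − 113 = 142.

142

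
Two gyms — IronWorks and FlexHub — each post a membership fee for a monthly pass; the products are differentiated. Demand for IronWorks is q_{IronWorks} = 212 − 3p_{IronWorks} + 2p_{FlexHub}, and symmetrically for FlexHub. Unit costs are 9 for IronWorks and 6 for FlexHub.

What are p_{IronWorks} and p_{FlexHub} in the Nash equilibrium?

IronWorks's profit: π = (p_{IronWorks} − 9)(212 − 3p_{IronWorks} + 2p_{FlexHub}).
∂π/∂p_{IronWorks} = 239 − 6p_{IronWorks} + 2p_{FlexHub} = 0 ⇒ p_{IronWorks} = 239/6 + (1/3)p_{FlexHub}.
Similarly p_{FlexHub} = 115/3 + (1/3)p_{IronWorks}.
Solving the two reaction functions simultaneously: (1 − (1/3)(1/3))p_{IronWorks} = 239/6 + (1/3)·(115/3), so (8/9)p_{IronWorks} = 947/18 and p_{IronWorks} = 59.1875.
Then p_{FlexHub} = 115/3 + (1/3)·59.1875 = 58.0625.

59.1875, 58.0625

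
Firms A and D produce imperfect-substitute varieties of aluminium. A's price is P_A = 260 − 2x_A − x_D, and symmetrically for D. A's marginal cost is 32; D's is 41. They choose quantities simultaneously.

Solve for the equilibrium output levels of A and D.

46.2, 43.2

Firm A's profit: π = x_A(260 − 2x_A − x_D) − 32x_A.
∂π/∂x_A = 228 − 4x_A − x_D = 0 ⇒ x_A = 57 − 0.25x_D.
Similarly x_D = 54.75 − 0.25x_A.
Solving the two reaction functions simultaneously: (1 − (−0.25)(−0.25))x_A = 57 − 0.25·54.75, so 0.9375x_A = 43.3125 and x_A = 46.2.
Then x_D = 54.75 − 0.25·46.2 = 43.2.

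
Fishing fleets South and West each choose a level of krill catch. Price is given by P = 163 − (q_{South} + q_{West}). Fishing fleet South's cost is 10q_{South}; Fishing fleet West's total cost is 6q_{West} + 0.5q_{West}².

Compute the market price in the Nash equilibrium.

70.4

Fishing fleet South's profit: π = q_{South}(163 − (q_{South} + q_{West})) − 10q_{South}.
∂π/∂q_{South} = 153 − 2q_{South} − q_{West} = 0, so q_{South} = 76.5 − 0.5q_{West}.
For West: ∂π/∂q_{West} = 157 − 3q_{West} − q_{South} = 0 ⇒ q_{West} = 157/3 − (1/3)q_{South}.
Plugging q_{West} into South's best response: q_{South} = 76.5 − 0.5(157/3 − (1/3)q_{South}) ⇒ (5/6)q_{South} = 151/3, so q_{South} = 60.4.
Then q_{West} = 157/3 − (1/3)·60.4 = 32.2.
Equilibrium price: P = 163 − 92.6 = 70.4.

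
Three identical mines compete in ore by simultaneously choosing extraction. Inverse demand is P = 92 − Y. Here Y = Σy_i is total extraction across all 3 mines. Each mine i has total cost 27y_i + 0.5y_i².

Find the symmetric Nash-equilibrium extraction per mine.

13

A representative mine's profit is π_i = y_i(92 − Y) − 27y_i − 0.5y_i², with Y = y_i + Σ_{j≠i} y_j.
First-order condition: 65 − 3y_i − Σ_{j≠i} y_j = 0.
With identical mines, set every y_j = y: then 65 − 3y − 2y = 0, i.e. y = 65/5 = 13.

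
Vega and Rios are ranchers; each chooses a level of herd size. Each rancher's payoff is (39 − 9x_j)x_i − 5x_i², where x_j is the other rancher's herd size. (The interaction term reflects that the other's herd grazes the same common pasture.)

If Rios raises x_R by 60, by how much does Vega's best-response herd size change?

-54

Vega's payoff is (39 − 9x_R)x_V − 5x_V².
∂π/∂x_V = 39 − 9x_R − 10x_V = 0, so x_V = 3.9 − 0.9x_R.
The reaction-function slope is −0.9, so a 60-unit rise in x_R moves x_V by −0.9 × 60 = −54. Vega's best response falls — the actions are strategic substitutes.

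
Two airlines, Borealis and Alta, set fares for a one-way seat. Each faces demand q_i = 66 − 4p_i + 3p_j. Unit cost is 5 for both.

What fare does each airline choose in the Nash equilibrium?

Borealis's profit: π = (p_{Borealis} − 5)(66 − 4p_{Borealis} + 3p_{Alta}).
∂π/∂p_{Borealis} = 86 − 8p_{Borealis} + 3p_{Alta} = 0 ⇒ p_{Borealis} = 10.75 + 0.375p_{Alta}.
By symmetry p_{Alta} = p_{Borealis}; substituting into the reaction function, 0.625p_{Borealis} = 10.75 and p_{Borealis} = 17.2.

17.2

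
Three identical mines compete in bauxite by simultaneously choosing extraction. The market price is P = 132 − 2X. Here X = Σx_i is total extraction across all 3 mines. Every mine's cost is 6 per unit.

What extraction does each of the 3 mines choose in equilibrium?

A representative mine's profit is π_i = x_i(132 − 2X) − 6x_i, with X = x_i + Σ_{j≠i} x_j.
First-order condition: 126 − 4x_i − 2Σ_{j≠i} x_j = 0.
In a symmetric equilibrium every mine chooses the same x, so Σ_{j≠i} x_j = 2x. The condition becomes 126 − 8x = 0, giving x = 126/8 = 15.75.

15.75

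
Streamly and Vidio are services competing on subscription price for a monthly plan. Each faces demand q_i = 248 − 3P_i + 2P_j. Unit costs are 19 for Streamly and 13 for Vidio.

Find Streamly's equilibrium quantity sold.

168.375

Streamly's profit: π = (P_{Streamly} − 19)(248 − 3P_{Streamly} + 2P_{Vidio}).
∂π/∂P_{Streamly} = 305 − 6P_{Streamly} + 2P_{Vidio} = 0 ⇒ P_{Streamly} = 305/6 + (1/3)P_{Vidio}.
Similarly P_{Vidio} = 287/6 + (1/3)P_{Streamly}.
Plugging P_{Vidio} into Streamly's best response: P_{Streamly} = 305/6 + (1/3)(287/6 + (1/3)P_{Streamly}) ⇒ (8/9)P_{Streamly} = 601/9, so P_{Streamly} = 75.125.
Then P_{Vidio} = 287/6 + (1/3)·75.125 = 72.875.
q_{Streamly} = 248 − 3·75.125 + 2·72.875 = 168.375.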